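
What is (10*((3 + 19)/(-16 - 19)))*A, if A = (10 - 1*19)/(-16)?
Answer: -99/28 ≈ -3.5357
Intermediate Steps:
A = 9/16 (A = (10 - 19)*(-1/16) = -9*(-1/16) = 9/16 ≈ 0.56250)
(10*((3 + 19)/(-16 - 19)))*A = (10*((3 + 19)/(-16 - 19)))*(9/16) = (10*(22/(-35)))*(9/16) = (10*(22*(-1/35)))*(9/16) = (10*(-22/35))*(9/16) = -44/7*9/16 = -99/28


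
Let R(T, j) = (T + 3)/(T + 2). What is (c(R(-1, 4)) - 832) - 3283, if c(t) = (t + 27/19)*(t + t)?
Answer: -77925/19 ≈ -4101.3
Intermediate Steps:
R(T, j) = (3 + T)/(2 + T)
c(t) = 2*t*(27/19 + t) (c(t) = (t + 27*(1/19))*(2*t) = (t + 27/19)*(2*t) = (27/19 + t)*(2*t) = 2*t*(27/19 + t))
(c(R(-1, 4)) - 832) - 3283 = (2*((3 - 1)/(2 - 1))*(27 + 19*((3 - 1)/(2 - 1)))/19 - 832) - 3283 = (2*(2/1)*(27 + 19*(2/1))/19 - 832) - 3283 = (2*(1*2)*(27 + 19*(1*2))/19 - 832) - 3283 = ((2/19)*2*(27 + 19*2) - 832) - 3283 = ((2/19)*2*(27 + 38) - 832) - 3283 = ((2/19)*2*65 - 832) - 3283 = (260/19 - 832) - 3283 = -15548/19 - 3283 = -77925/19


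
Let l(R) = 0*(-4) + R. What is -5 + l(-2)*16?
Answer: -37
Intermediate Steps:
l(R) = R (l(R) = 0 + R = R)
-5 + l(-2)*16 = -5 - 2*16 = -5 - 32 = -37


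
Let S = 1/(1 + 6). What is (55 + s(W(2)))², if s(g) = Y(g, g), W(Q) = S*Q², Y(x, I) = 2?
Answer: 3249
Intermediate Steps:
S = ⅐ (S = 1/7 = ⅐ ≈ 0.14286)
W(Q) = Q²/7
s(g) = 2
(55 + s(W(2)))² = (55 + 2)² = 57² = 3249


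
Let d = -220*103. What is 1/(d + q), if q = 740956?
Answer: 1/718296 ≈ 1.3922e-6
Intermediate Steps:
d = -22660
1/(d + q) = 1/(-22660 + 740956) = 1/718296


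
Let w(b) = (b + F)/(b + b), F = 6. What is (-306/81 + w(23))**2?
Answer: 1697809/171396 ≈ 9.9058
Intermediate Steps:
w(b) = (6 + b)/(2*b) (w(b) = (b + 6)/(b + b) = (6 + b)/((2*b)) = (6 + b)*(1/(2*b)) = (6 + b)/(2*b))
(-306/81 + w(23))**2 = (-306/81 + (1/2)*(6 + 23)/23)**2 = (-306*1/81 + (1/2)*(1/23)*29)**2 = (-34/9 + 29/46)**2 = (-1303/414)**2 = 1697809/171396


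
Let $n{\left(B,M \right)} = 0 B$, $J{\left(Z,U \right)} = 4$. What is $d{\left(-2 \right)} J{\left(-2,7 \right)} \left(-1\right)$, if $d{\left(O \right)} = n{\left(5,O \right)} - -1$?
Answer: $-4$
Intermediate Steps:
$n{\left(B,M \right)} = 0$
$d{\left(O \right)} = 1$ ($d{\left(O \right)} = 0 - -1 = 0 + 1 = 1$)
$d{\left(-2 \right)} J{\left(-2,7 \right)} \left(-1\right) = 1 \cdot 4 \left(-1\right) = 4 \left(-1\right) = -4$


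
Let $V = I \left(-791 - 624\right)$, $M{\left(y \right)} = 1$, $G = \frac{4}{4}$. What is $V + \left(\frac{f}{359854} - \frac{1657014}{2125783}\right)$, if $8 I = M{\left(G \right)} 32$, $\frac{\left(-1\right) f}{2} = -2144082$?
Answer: $- \frac{196419061624712}{34771432531} \approx -5648.9$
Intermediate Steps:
$f = 4288164$ ($f = \left(-2\right) \left(-2144082\right) = 4288164$)
$G = 1$ ($G = 4 \cdot \frac{1}{4} = 1$)
$I = 4$ ($I = \frac{1 \cdot 32}{8} = \frac{1}{8} \cdot 32 = 4$)
$V = -5660$ ($V = 4 \left(-791 - 624\right) = 4 \left(-1415\right) = -5660$)
$V + \left(\frac{f}{359854} - \frac{1657014}{2125783}\right) = -5660 + \left(\frac{4288164}{359854} - \frac{1657014}{2125783}\right) = -5660 + \left(4288164 \cdot \frac{1}{359854} - \frac{1657014}{2125783}\right) = -5660 + \left(\frac{2144082}{179927} - \frac{1657014}{2125783}\right) = -5660 + \frac{387246500748}{34771432531} = - \frac{196419061624712}{34771432531}$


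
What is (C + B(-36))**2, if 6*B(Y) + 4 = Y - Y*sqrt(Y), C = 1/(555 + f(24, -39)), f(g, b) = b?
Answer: (-3439 + 18576*I)**2/266256 ≈ -1251.6 - 479.86*I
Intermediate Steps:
C = 1/516 (C = 1/(555 - 39) = 1/516 ≈ 0.0019380)
B(Y) = -2/3 - Y**(3/2)/6 + Y/6 (B(Y) = -2/3 + (Y - Y*sqrt(Y))/6 = -2/3 + (Y - Y**(3/2))/6 = -2/3 + (-Y**(3/2)/6 + Y/6) = -2/3 - Y**(3/2)/6 + Y/6)
(C + B(-36))**2 = (1/516 + (-2/3 - (-36)*I + (1/6)*(-36)))**2 = (1/516 + (-2/3 - (-36)*I - 6))**2 = (1/516 + (-2/3 + 36*I - 6))**2 = (1/516 + (-20/3 + 36*I))**2 = (-3439/516 + 36*I)**2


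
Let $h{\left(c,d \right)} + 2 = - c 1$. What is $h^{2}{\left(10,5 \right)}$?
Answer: $144$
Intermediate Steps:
$h{\left(c,d \right)} = -2 - c$ ($h{\left(c,d \right)} = -2 + - c 1 = -2 - c$)
$h^{2}{\left(10,5 \right)} = \left(-2 - 10\right)^{2} = \left(-12\right)^{2} = 144$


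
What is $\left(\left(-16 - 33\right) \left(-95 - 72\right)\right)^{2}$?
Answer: $66961489$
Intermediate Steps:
$\left(\left(-16 - 33\right) \left(-95 - 72\right)\right)^{2} = \left(\left(-16 - 33\right) \left(-167\right)\right)^{2} = \left(\left(-49\right) \left(-167\right)\right)^{2} = 8183^{2} = 66961489$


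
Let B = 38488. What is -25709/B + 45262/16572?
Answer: 328998577/159455784 ≈ 2.0633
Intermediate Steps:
-25709/B + 45262/16572 = -25709/38488 + 45262/16572 = -25709*1/38488 + 45262*(1/16572) = -25709/38488 + 22631/8286 = 328998577/159455784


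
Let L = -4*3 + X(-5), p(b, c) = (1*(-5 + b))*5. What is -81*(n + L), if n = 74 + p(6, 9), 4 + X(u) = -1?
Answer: -5022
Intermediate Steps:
p(b, c) = -25 + 5*b (p(b, c) = (-5 + b)*5 = -25 + 5*b)
X(u) = -5 (X(u) = -4 - 1 = -5)
n = 79 (n = 74 + (-25 + 5*6) = 74 + (-25 + 30) = 74 + 5 = 79)
L = -17 (L = -4*3 - 5 = -12 - 5 = -17)
-81*(n + L) = -81*(79 - 17) = -81*62 = -5022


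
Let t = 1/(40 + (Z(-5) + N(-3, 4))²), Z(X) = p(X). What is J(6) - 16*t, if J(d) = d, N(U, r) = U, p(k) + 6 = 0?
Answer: 710/121 ≈ 5.8678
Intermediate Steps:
p(k) = -6 (p(k) = -6 + 0 = -6)
Z(X) = -6
t = 1/121 (t = 1/(40 + (-6 - 3)²) = 1/(40 + (-9)²) = 1/(40 + 81) = 1/121 ≈ 0.0082645)
J(6) - 16*t = 6 - 16*1/121 = 6 - 16/121 = 710/121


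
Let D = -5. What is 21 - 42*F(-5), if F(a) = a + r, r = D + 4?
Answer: 273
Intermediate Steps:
r = -1 (r = -5 + 4 = -1)
F(a) = -1 + a (F(a) = a - 1 = -1 + a)
21 - 42*F(-5) = 21 - 42*(-1 - 5) = 21 - 42*(-6) = 21 + 252 = 273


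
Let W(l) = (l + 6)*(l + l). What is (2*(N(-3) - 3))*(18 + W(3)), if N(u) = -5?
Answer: -1152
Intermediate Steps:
W(l) = 2*l*(6 + l) (W(l) = (6 + l)*(2*l) = 2*l*(6 + l))
(2*(N(-3) - 3))*(18 + W(3)) = (2*(-5 - 3))*(18 + 2*3*(6 + 3)) = (2*(-8))*(18 + 2*3*9) = -16*(18 + 54) = -16*72 = -1152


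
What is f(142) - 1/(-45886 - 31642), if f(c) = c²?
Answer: 1563274593/77528 ≈ 20164.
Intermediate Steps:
f(142) - 1/(-45886 - 31642) = 142² - 1/(-45886 - 31642) = 20164 - 1/(-77528) = 20164 - 1*(-1/77528) = 20164 + 1/77528 = 1563274593/77528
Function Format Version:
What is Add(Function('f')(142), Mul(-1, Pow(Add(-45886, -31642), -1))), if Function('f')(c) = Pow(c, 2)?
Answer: Rational(1563274593, 77528) ≈ 20164.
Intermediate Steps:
Add(Function('f')(142), Mul(-1, Pow(Add(-45886, -31642), -1))) = Add(Pow(142, 2), Mul(-1, Pow(Add(-45886, -31642), -1))) = Add(20164, Mul(-1, Pow(-77528, -1))) = Add(20164, Mul(-1, Rational(-1, 77528))) = Add(20164, Rational(1, 77528)) = Rational(1563274593, 77528)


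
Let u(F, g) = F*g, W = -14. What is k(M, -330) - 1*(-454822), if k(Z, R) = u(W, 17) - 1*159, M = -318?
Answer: 454425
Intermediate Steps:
k(Z, R) = -397 (k(Z, R) = -14*17 - 1*159 = -238 - 159 = -397)
k(M, -330) - 1*(-454822) = -397 - 1*(-454822) = -397 + 454822 = 454425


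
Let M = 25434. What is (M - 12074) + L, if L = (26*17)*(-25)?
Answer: 2310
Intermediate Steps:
L = -11050 (L = 442*(-25) = -11050)
(M - 12074) + L = (25434 - 12074) - 11050 = 13360 - 11050 = 2310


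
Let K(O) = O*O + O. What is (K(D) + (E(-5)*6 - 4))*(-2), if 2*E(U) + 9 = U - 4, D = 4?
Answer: 76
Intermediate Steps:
E(U) = -13/2 + U/2 (E(U) = -9/2 + (U - 4)/2 = -9/2 + (-4 + U)/2 = -9/2 + (-2 + U/2) = -13/2 + U/2)
K(O) = O + O² (K(O) = O² + O = O + O²)
(K(D) + (E(-5)*6 - 4))*(-2) = (4*(1 + 4) + ((-13/2 + (½)*(-5))*6 - 4))*(-2) = (4*5 + ((-13/2 - 5/2)*6 - 4))*(-2) = (20 + (-9*6 - 4))*(-2) = (20 + (-54 - 4))*(-2) = (20 - 58)*(-2) = -38*(-2) = 76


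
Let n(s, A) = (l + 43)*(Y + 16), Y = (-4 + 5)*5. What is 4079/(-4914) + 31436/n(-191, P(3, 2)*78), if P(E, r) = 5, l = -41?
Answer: 3673933/4914 ≈ 747.65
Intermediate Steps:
Y = 5 (Y = 1*5 = 5)
n(s, A) = 42 (n(s, A) = (-41 + 43)*(5 + 16) = 2*21 = 42)
4079/(-4914) + 31436/n(-191, P(3, 2)*78) = 4079/(-4914) + 31436/42 = 4079*(-1/4914) + 31436*(1/42) = -4079/4914 + 15718/21 = 3673933/4914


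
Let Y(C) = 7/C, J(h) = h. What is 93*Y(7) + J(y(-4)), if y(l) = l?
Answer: 89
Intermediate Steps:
93*Y(7) + J(y(-4)) = 93*(7/7) - 4 = 93*(7*(⅐)) - 4 = 93*1 - 4 = 93 - 4 = 89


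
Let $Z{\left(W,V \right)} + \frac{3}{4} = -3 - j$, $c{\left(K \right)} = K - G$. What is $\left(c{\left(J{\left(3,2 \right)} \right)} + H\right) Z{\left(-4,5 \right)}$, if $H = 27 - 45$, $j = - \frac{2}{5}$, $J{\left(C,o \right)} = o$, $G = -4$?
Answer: $\frac{201}{5} \approx 40.2$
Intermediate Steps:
$j = - \frac{2}{5}$ ($j = \left(-2\right) \frac{1}{5} = - \frac{2}{5} \approx -0.4$)
$c{\left(K \right)} = 4 + K$ ($c{\left(K \right)} = K - -4 = K + 4 = 4 + K$)
$H = -18$
$Z{\left(W,V \right)} = - \frac{67}{20}$ ($Z{\left(W,V \right)} = - \frac{3}{4} - \frac{13}{5} = - \frac{67}{20}$)
$\left(c{\left(J{\left(3,2 \right)} \right)} + H\right) Z{\left(-4,5 \right)} = \left(\left(4 + 2\right) - 18\right) \left(- \frac{67}{20}\right) = \left(6 - 18\right) \left(- \frac{67}{20}\right) = \left(-12\right) \left(- \frac{67}{20}\right) = \frac{201}{5}$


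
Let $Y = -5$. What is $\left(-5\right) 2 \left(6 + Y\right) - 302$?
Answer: $-312$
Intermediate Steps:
$\left(-5\right) 2 \left(6 + Y\right) - 302 = \left(-5\right) 2 \left(6 - 5\right) - 302 = \left(-10\right) 1 - 302 = -10 - 302 = -312$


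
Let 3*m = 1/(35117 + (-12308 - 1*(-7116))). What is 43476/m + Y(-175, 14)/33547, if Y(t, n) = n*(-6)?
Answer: 130935883371216/33547 ≈ 3.9031e+9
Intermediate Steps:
Y(t, n) = -6*n
m = 1/89775 (m = 1/(3*(35117 + (-12308 - 1*(-7116)))) = 1/(3*(35117 + (-12308 + 7116))) = 1/(3*(35117 - 5192)) = (⅓)/29925 = (⅓)*(1/29925) = 1/89775 ≈ 1.1139e-5)
43476/m + Y(-175, 14)/33547 = 43476/(1/89775) - 6*14/33547 = 43476*89775 - 84*1/33547 = 3903057900 - 84/33547 = 130935883371216/33547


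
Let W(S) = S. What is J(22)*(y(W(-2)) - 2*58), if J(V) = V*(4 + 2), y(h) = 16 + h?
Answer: -13464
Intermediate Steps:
J(V) = 6*V (J(V) = V*6 = 6*V)
J(22)*(y(W(-2)) - 2*58) = (6*22)*((16 - 2) - 2*58) = 132*(14 - 116) = 132*(-102) = -13464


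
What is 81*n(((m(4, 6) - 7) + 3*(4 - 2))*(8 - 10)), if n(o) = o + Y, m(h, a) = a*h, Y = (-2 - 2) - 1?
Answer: -4131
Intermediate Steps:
Y = -5 (Y = -4 - 1 = -5)
n(o) = -5 + o (n(o) = o - 5 = -5 + o)
81*n(((m(4, 6) - 7) + 3*(4 - 2))*(8 - 10)) = 81*(-5 + ((6*4 - 7) + 3*(4 - 2))*(8 - 10)) = 81*(-5 + ((24 - 7) + 3*2)*(-2)) = 81*(-5 + (17 + 6)*(-2)) = 81*(-5 + 23*(-2)) = 81*(-5 - 46) = 81*(-51) = -4131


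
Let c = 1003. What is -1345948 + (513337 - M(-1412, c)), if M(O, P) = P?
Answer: -833614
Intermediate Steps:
-1345948 + (513337 - M(-1412, c)) = -1345948 + (513337 - 1*1003) = -1345948 + (513337 - 1003) = -1345948 + 512334 = -833614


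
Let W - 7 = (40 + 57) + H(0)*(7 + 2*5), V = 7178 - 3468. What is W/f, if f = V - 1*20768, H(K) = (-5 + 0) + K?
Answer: -19/17058 ≈ -0.0011138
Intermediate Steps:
V = 3710
H(K) = -5 + K
f = -17058 (f = 3710 - 1*20768 = 3710 - 20768 = -17058)
W = 19 (W = 7 + ((40 + 57) + (-5 + 0)*(7 + 2*5)) = 7 + (97 - 5*(7 + 10)) = 7 + (97 - 5*17) = 7 + (97 - 85) = 7 + 12 = 19)
W/f = 19/(-17058) = 19*(-1/17058) = -19/17058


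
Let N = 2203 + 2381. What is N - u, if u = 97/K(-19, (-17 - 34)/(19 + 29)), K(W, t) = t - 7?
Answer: 592888/129 ≈ 4596.0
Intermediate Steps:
K(W, t) = -7 + t
u = -1552/129 (u = 97/(-7 + (-17 - 34)/(19 + 29)) = 97/(-7 - 51/48) = 97/(-7 - 51*1/48) = 97/(-7 - 17/16) = 97/(-129/16) = 97*(-16/129) = -1552/129 ≈ -12.031)
N = 4584
N - u = 4584 - 1*(-1552/129) = 4584 + 1552/129 = 592888/129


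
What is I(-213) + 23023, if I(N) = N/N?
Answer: 23024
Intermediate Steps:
I(N) = 1
I(-213) + 23023 = 1 + 23023 = 23024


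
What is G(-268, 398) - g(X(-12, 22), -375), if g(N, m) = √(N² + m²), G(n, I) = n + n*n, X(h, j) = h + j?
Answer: 71556 - 5*√5629 ≈ 71181.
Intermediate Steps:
G(n, I) = n + n²
G(-268, 398) - g(X(-12, 22), -375) = -268*(1 - 268) - √((-12 + 22)² + (-375)²) = -268*(-267) - √(10² + 140625) = 71556 - √(100 + 140625) = 71556 - √140725 = 71556 - 5*√5629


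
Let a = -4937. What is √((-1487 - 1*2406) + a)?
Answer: I*√8830 ≈ 93.968*I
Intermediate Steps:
√((-1487 - 1*2406) + a) = √((-1487 - 1*2406) - 4937) = √((-1487 - 2406) - 4937) = √(-3893 - 4937) = √(-8830) = I*√8830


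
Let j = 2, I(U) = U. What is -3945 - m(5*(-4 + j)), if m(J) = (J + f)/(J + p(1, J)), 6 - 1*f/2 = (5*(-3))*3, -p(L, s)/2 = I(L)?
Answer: -11812/3 ≈ -3937.3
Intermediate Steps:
p(L, s) = -2*L
f = 102 (f = 12 - 2*5*(-3)*3 = 12 - (-30)*3 = 12 - 2*(-45) = 12 + 90 = 102)
m(J) = (102 + J)/(-2 + J) (m(J) = (J + 102)/(J - 2*1) = (102 + J)/(J - 2) = (102 + J)/(-2 + J))
-3945 - m(5*(-4 + j)) = -3945 - (102 + 5*(-4 + 2))/(-2 + 5*(-4 + 2)) = -3945 - (102 + 5*(-2))/(-2 + 5*(-2)) = -3945 - (102 - 10)/(-2 - 10) = -3945 - 92/(-12) = -3945 - (-1)*92/12 = -3945 - 1*(-23/3) = -3945 + 23/3 = -11812/3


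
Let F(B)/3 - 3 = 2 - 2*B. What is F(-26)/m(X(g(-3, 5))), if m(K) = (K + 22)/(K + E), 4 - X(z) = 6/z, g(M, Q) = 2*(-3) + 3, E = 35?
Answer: 7011/28 ≈ 250.39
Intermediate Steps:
g(M, Q) = -3 (g(M, Q) = -6 + 3 = -3)
X(z) = 4 - 6/z
F(B) = 15 - 6*B (F(B) = 9 + 3*(2 - 2*B) = 9 + (6 - 6*B) = 15 - 6*B)
m(K) = (22 + K)/(35 + K) (m(K) = (K + 22)/(K + 35) = (22 + K)/(35 + K))
F(-26)/m(X(g(-3, 5))) = (15 - 6*(-26))/(((22 + (4 - 6/(-3)))/(35 + (4 - 6/(-3))))) = (15 + 156)/(((22 + (4 - 6*(-⅓)))/(35 + (4 - 6*(-⅓))))) = 171/(((22 + (4 + 2))/(35 + (4 + 2)))) = 171/(((22 + 6)/(35 + 6))) = 171/((28/41)) = 171/(((1/41)*28)) = 171/(28/41) = 171*(41/28) = 7011/28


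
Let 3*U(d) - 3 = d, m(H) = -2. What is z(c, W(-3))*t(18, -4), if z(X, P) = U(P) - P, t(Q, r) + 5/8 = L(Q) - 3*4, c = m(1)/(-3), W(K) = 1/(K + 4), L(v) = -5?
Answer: -47/8 ≈ -5.8750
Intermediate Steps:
W(K) = 1/(4 + K)
c = ⅔ (c = -2/(-3) = -2*(-⅓) = ⅔ ≈ 0.66667)
U(d) = 1 + d/3
t(Q, r) = -141/8 (t(Q, r) = -5/8 + (-5 - 3*4) = -5/8 + (-5 - 12) = -5/8 - 17 = -141/8)
z(X, P) = 1 - 2*P/3 (z(X, P) = (1 + P/3) - P = 1 - 2*P/3)
z(c, W(-3))*t(18, -4) = (1 - 2/(3*(4 - 3)))*(-141/8) = (1 - ⅔/1)*(-141/8) = (1 - ⅔*1)*(-141/8) = (1 - ⅔)*(-141/8) = (⅓)*(-141/8) = -47/8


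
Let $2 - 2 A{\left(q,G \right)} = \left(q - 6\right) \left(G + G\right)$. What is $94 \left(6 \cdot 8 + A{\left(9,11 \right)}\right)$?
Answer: $1504$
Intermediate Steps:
$A{\left(q,G \right)} = 1 - G \left(-6 + q\right)$ ($A{\left(q,G \right)} = 1 - \frac{\left(q - 6\right) \left(G + G\right)}{2} = 1 - \frac{\left(-6 + q\right) 2 G}{2} = 1 - \frac{2 G \left(-6 + q\right)}{2} = 1 - G \left(-6 + q\right)$)
$94 \left(6 \cdot 8 + A{\left(9,11 \right)}\right) = 94 \left(6 \cdot 8 + \left(1 + 6 \cdot 11 - 11 \cdot 9\right)\right) = 94 \left(48 + \left(1 + 66 - 99\right)\right) = 94 \left(48 - 32\right) = 94 \cdot 16 = 1504$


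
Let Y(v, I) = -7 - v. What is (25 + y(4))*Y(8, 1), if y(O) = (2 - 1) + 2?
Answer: -420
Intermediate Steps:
y(O) = 3 (y(O) = 1 + 2 = 3)
(25 + y(4))*Y(8, 1) = (25 + 3)*(-7 - 1*8) = 28*(-7 - 8) = 28*(-15) = -420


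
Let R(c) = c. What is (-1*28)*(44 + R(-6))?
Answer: -1064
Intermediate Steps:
(-1*28)*(44 + R(-6)) = (-1*28)*(44 - 6) = -28*38 = -1064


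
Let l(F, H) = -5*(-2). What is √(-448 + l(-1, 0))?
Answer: I*√438 ≈ 20.928*I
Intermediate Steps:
l(F, H) = 10
√(-448 + l(-1, 0)) = √(-448 + 10) = √(-438) = I*√438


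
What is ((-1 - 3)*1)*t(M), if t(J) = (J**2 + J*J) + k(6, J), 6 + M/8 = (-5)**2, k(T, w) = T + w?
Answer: -185464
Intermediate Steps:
M = 152 (M = -48 + 8*(-5)**2 = -48 + 8*25 = -48 + 200 = 152)
t(J) = 6 + J + 2*J**2 (t(J) = (J**2 + J*J) + (6 + J) = (J**2 + J**2) + (6 + J) = 2*J**2 + (6 + J) = 6 + J + 2*J**2)
((-1 - 3)*1)*t(M) = ((-1 - 3)*1)*(6 + 152 + 2*152**2) = (-4*1)*(6 + 152 + 2*23104) = -4*(6 + 152 + 46208) = -4*46366 = -185464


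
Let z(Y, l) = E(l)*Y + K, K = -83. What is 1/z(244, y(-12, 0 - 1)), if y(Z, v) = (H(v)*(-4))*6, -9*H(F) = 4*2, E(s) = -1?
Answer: -1/327 ≈ -0.0030581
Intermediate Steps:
H(F) = -8/9 (H(F) = -4*2/9 = -1/9*8 = -8/9)
y(Z, v) = 64/3 (y(Z, v) = -8/9*(-4)*6 = (32/9)*6 = 64/3)
z(Y, l) = -83 - Y (z(Y, l) = -Y - 83 = -83 - Y)
1/z(244, y(-12, 0 - 1)) = 1/(-83 - 1*244) = 1/(-83 - 244) = 1/(-327) = -1/327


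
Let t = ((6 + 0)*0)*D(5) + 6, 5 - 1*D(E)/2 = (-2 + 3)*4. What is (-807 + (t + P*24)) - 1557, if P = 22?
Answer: -1830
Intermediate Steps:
D(E) = 2 (D(E) = 10 - 2*(-2 + 3)*4 = 10 - 2*4 = 10 - 8 = 2)
t = 6 (t = ((6 + 0)*0)*2 + 6 = (6*0)*2 + 6 = 0*2 + 6 = 0 + 6 = 6)
(-807 + (t + P*24)) - 1557 = (-807 + (6 + 22*24)) - 1557 = (-807 + (6 + 528)) - 1557 = (-807 + 534) - 1557 = -273 - 1557 = -1830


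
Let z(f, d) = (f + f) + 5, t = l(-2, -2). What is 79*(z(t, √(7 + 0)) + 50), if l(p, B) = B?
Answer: 4029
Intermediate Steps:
t = -2
z(f, d) = 5 + 2*f (z(f, d) = 2*f + 5 = 5 + 2*f)
79*(z(t, √(7 + 0)) + 50) = 79*((5 + 2*(-2)) + 50) = 79*((5 - 4) + 50) = 79*(1 + 50) = 79*51 = 4029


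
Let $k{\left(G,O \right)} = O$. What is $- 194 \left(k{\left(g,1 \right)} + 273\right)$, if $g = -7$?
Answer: $-53156$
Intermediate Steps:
$- 194 \left(k{\left(g,1 \right)} + 273\right) = - 194 \left(1 + 273\right) = \left(-194\right) 274 = -53156$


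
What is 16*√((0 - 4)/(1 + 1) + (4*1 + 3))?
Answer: 16*√5 ≈ 35.777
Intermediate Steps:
16*√((0 - 4)/(1 + 1) + (4*1 + 3)) = 16*√(-4/2 + (4 + 3)) = 16*√(-4*½ + 7) = 16*√(-2 + 7) = 16*√5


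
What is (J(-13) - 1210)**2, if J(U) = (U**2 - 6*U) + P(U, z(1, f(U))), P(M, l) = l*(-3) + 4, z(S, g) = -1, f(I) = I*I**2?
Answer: 913936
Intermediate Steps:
f(I) = I**3
P(M, l) = 4 - 3*l (P(M, l) = -3*l + 4 = 4 - 3*l)
J(U) = 7 + U**2 - 6*U (J(U) = (U**2 - 6*U) + (4 - 3*(-1)) = (U**2 - 6*U) + (4 + 3) = (U**2 - 6*U) + 7 = 7 + U**2 - 6*U)
(J(-13) - 1210)**2 = ((7 + (-13)**2 - 6*(-13)) - 1210)**2 = ((7 + 169 + 78) - 1210)**2 = (254 - 1210)**2 = (-956)**2 = 913936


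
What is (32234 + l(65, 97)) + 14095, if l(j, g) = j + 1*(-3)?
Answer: 46391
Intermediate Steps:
l(j, g) = -3 + j (l(j, g) = j - 3 = -3 + j)
(32234 + l(65, 97)) + 14095 = (32234 + (-3 + 65)) + 14095 = (32234 + 62) + 14095 = 32296 + 14095 = 46391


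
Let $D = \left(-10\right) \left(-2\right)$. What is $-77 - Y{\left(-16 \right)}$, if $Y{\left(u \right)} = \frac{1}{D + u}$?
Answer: $- \frac{309}{4} \approx -77.25$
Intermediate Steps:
$D = 20$
$Y{\left(u \right)} = \frac{1}{20 + u}$
$-77 - Y{\left(-16 \right)} = -77 - \frac{1}{20 - 16} = -77 - \frac{1}{4} = - \frac{309}{4}$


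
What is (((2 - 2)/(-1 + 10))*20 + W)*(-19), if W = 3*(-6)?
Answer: 342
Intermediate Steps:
W = -18
(((2 - 2)/(-1 + 10))*20 + W)*(-19) = (((2 - 2)/(-1 + 10))*20 - 18)*(-19) = ((0/9)*20 - 18)*(-19) = ((0*(⅑))*20 - 18)*(-19) = (0*20 - 18)*(-19) = (0 - 18)*(-19) = -18*(-19) = 342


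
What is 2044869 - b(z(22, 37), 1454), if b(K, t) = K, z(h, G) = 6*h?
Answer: 2044737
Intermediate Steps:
2044869 - b(z(22, 37), 1454) = 2044869 - 6*22 = 2044869 - 1*132 = 2044869 - 132 = 2044737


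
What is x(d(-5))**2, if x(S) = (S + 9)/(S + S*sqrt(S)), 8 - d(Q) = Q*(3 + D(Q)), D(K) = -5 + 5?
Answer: 6144/64009 - 512*sqrt(23)/64009 ≈ 0.057625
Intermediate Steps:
D(K) = 0
d(Q) = 8 - 3*Q (d(Q) = 8 - Q*(3 + 0) = 8 - Q*3 = 8 - 3*Q)
x(S) = (9 + S)/(S + S**(3/2))
x(d(-5))**2 = ((9 + (8 - 3*(-5)))/((8 - 3*(-5)) + (8 - 3*(-5))**(3/2)))**2 = ((9 + (8 + 15))/((8 + 15) + (8 + 15)**(3/2)))**2 = ((9 + 23)/(23 + 23**(3/2)))**2 = (32/(23 + 23*sqrt(23)))**2 = 1024/(23 + 23*sqrt(23))**2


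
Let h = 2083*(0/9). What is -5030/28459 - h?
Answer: -5030/28459 ≈ -0.17675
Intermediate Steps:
h = 0 (h = 2083*(0*(1/9)) = 2083*0 = 0)
-5030/28459 - h = -5030/28459 - 1*0 = -5030*1/28459 + 0 = -5030/28459 + 0 = -5030/28459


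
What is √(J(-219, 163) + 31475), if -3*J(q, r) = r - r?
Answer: 5*√1259 ≈ 177.41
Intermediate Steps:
J(q, r) = 0 (J(q, r) = -(r - r)/3 = -⅓*0 = 0)
√(J(-219, 163) + 31475) = √(0 + 31475) = √31475 = 5*√1259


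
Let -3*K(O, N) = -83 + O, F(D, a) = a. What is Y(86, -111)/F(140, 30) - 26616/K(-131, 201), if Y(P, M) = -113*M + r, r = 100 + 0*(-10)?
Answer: 155081/3210 ≈ 48.312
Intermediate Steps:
r = 100 (r = 100 + 0 = 100)
K(O, N) = 83/3 - O/3 (K(O, N) = -(-83 + O)/3 = 83/3 - O/3)
Y(P, M) = 100 - 113*M (Y(P, M) = -113*M + 100 = 100 - 113*M)
Y(86, -111)/F(140, 30) - 26616/K(-131, 201) = (100 - 113*(-111))/30 - 26616/(83/3 - 1/3*(-131)) = (100 + 12543)*(1/30) - 26616/(83/3 + 131/3) = 12643*(1/30) - 26616/214/3 = 12643/30 - 26616*3/214 = 12643/30 - 39924/107 = 155081/3210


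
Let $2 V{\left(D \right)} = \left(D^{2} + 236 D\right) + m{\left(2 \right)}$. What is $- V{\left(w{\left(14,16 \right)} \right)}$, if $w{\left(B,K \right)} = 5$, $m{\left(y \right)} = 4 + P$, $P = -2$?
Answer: $- \frac{1207}{2} \approx -603.5$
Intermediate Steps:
$m{\left(y \right)} = 2$ ($m{\left(y \right)} = 4 - 2 = 2$)
$V{\left(D \right)} = 1 + \frac{D^{2}}{2} + 118 D$ ($V{\left(D \right)} = \frac{\left(D^{2} + 236 D\right) + 2}{2} = \frac{2 + D^{2} + 236 D}{2} = 1 + \frac{D^{2}}{2} + 118 D$)
$- V{\left(w{\left(14,16 \right)} \right)} = - (1 + \frac{5^{2}}{2} + 118 \cdot 5) = - (1 + \frac{1}{2} \cdot 25 + 590) = - (1 + \frac{25}{2} + 590) = \left(-1\right) \frac{1207}{2} = - \frac{1207}{2}$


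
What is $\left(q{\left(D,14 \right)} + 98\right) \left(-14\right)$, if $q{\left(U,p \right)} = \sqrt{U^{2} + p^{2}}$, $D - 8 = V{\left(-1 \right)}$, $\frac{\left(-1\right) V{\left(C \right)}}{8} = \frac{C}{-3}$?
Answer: $-1372 - \frac{28 \sqrt{505}}{3} \approx -1581.7$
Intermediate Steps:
$V{\left(C \right)} = \frac{8 C}{3}$ ($V{\left(C \right)} = - 8 \frac{C}{-3} = - 8 C \left(- \frac{1}{3}\right) = - 8 \left(- \frac{C}{3}\right) = \frac{8 C}{3}$)
$D = \frac{16}{3}$ ($D = 8 + \frac{8}{3} \left(-1\right) = 8 - \frac{8}{3} = \frac{16}{3} \approx 5.3333$)
$\left(q{\left(D,14 \right)} + 98\right) \left(-14\right) = \left(\sqrt{\left(\frac{16}{3}\right)^{2} + 14^{2}} + 98\right) \left(-14\right) = \left(\sqrt{\frac{256}{9} + 196} + 98\right) \left(-14\right) = \left(\sqrt{\frac{2020}{9}} + 98\right) \left(-14\right) = \left(\frac{2 \sqrt{505}}{3} + 98\right) \left(-14\right) = \left(98 + \frac{2 \sqrt{505}}{3}\right) \left(-14\right) = -1372 - \frac{28 \sqrt{505}}{3}$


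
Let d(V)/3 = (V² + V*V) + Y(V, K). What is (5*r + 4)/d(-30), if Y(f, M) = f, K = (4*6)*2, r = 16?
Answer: 14/885 ≈ 0.015819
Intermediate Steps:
K = 48 (K = 24*2 = 48)
d(V) = 3*V + 6*V² (d(V) = 3*((V² + V*V) + V) = 3*((V² + V²) + V) = 3*(2*V² + V) = 3*(V + 2*V²) = 3*V + 6*V²)
(5*r + 4)/d(-30) = (5*16 + 4)/((3*(-30)*(1 + 2*(-30)))) = (80 + 4)/((3*(-30)*(1 - 60))) = 84/((3*(-30)*(-59))) = 84/5310 = 84*(1/5310) = 14/885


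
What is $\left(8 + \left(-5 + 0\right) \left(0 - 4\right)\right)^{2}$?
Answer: $784$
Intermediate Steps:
$\left(8 + \left(-5 + 0\right) \left(0 - 4\right)\right)^{2} = \left(8 - -20\right)^{2} = \left(8 + 20\right)^{2} = 28^{2} = 784$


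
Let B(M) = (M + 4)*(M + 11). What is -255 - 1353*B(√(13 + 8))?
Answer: -88200 - 20295*√21 ≈ -1.8120e+5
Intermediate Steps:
B(M) = (4 + M)*(11 + M)
-255 - 1353*B(√(13 + 8)) = -255 - 1353*(44 + (√(13 + 8))² + 15*√(13 + 8)) = -255 - 1353*(44 + (√21)² + 15*√21) = -255 - 1353*(44 + 21 + 15*√21) = -255 - 1353*(65 + 15*√21) = -255 + (-87945 - 20295*√21) = -88200 - 20295*√21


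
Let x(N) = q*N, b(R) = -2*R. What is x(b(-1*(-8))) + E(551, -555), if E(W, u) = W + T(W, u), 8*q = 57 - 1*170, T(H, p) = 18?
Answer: 795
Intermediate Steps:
q = -113/8 (q = (57 - 1*170)/8 = (57 - 170)/8 = (⅛)*(-113) = -113/8 ≈ -14.125)
E(W, u) = 18 + W (E(W, u) = W + 18 = 18 + W)
x(N) = -113*N/8
x(b(-1*(-8))) + E(551, -555) = -(-113)*(-1*(-8))/4 + (18 + 551) = -(-113)*8/4 + 569 = -113/8*(-16) + 569 = 226 + 569 = 795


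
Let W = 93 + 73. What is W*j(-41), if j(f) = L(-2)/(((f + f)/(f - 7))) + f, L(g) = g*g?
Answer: -263110/41 ≈ -6417.3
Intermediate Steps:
W = 166
L(g) = g**2
j(f) = f + 2*(-7 + f)/f (j(f) = (-2)**2/(((f + f)/(f - 7))) + f = 4/(((2*f)/(-7 + f))) + f = 4/((2*f/(-7 + f))) + f = 4*((-7 + f)/(2*f)) + f = 2*(-7 + f)/f + f = f + 2*(-7 + f)/f)
W*j(-41) = 166*(2 - 41 - 14/(-41)) = 166*(2 - 41 - 14*(-1/41)) = 166*(2 - 41 + 14/41) = 166*(-1585/41) = -263110/41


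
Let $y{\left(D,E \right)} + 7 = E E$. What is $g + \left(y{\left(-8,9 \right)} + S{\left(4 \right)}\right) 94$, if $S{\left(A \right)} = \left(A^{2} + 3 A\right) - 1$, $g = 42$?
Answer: $9536$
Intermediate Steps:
$y{\left(D,E \right)} = -7 + E^{2}$ ($y{\left(D,E \right)} = -7 + E E = -7 + E^{2}$)
$S{\left(A \right)} = -1 + A^{2} + 3 A$
$g + \left(y{\left(-8,9 \right)} + S{\left(4 \right)}\right) 94 = 42 + \left(\left(-7 + 9^{2}\right) + \left(-1 + 4^{2} + 3 \cdot 4\right)\right) 94 = 42 + \left(\left(-7 + 81\right) + \left(-1 + 16 + 12\right)\right) 94 = 42 + \left(74 + 27\right) 94 = 42 + 101 \cdot 94 = 42 + 9494 = 9536$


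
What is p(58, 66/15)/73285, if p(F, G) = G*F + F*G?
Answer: 2552/366425 ≈ 0.0069646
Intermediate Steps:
p(F, G) = 2*F*G (p(F, G) = F*G + F*G = 2*F*G)
p(58, 66/15)/73285 = (2*58*(66/15))/73285 = (2*58*(66*(1/15)))*(1/73285) = (2*58*(22/5))*(1/73285) = (2552/5)*(1/73285) = 2552/366425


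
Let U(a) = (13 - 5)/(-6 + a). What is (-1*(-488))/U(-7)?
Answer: -793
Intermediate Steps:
U(a) = 8/(-6 + a)
(-1*(-488))/U(-7) = (-1*(-488))/((8/(-6 - 7))) = 488/((8/(-13))) = 488/((8*(-1/13))) = 488/(-8/13) = 488*(-13/8) = -793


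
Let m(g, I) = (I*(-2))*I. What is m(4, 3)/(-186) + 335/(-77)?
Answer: -10154/2387 ≈ -4.2539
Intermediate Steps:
m(g, I) = -2*I² (m(g, I) = (-2*I)*I = -2*I²)
m(4, 3)/(-186) + 335/(-77) = -2*3²/(-186) + 335/(-77) = -2*9*(-1/186) + 335*(-1/77) = -18*(-1/186) - 335/77 = 3/31 - 335/77 = -10154/2387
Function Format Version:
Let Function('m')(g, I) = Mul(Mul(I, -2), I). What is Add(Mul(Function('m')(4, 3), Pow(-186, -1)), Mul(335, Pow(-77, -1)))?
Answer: Rational(-10154, 2387) ≈ -4.2539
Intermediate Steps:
Function('m')(g, I) = Mul(-2, Pow(I, 2)) (Function('m')(g, I) = Mul(Mul(-2, I), I) = Mul(-2, Pow(I, 2)))
Add(Mul(Function('m')(4, 3), Pow(-186, -1)), Mul(335, Pow(-77, -1))) = Add(Mul(Mul(-2, Pow(3, 2)), Pow(-186, -1)), Mul(335, Pow(-77, -1))) = Add(Mul(Mul(-2, 9), Rational(-1, 186)), Mul(335, Rational(-1, 77))) = Add(Mul(-18, Rational(-1, 186)), Rational(-335, 77)) = Add(Rational(3, 31), Rational(-335, 77)) = Rational(-10154, 2387)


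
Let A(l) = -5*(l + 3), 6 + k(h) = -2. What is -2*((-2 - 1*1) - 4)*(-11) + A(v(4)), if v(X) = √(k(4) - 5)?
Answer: -169 - 5*I*√13 ≈ -169.0 - 18.028*I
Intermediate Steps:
k(h) = -8 (k(h) = -6 - 2 = -8)
v(X) = I*√13 (v(X) = √(-8 - 5) = √(-13) = I*√13)
A(l) = -15 - 5*l (A(l) = -5*(3 + l) = -15 - 5*l)
-2*((-2 - 1*1) - 4)*(-11) + A(v(4)) = -2*((-2 - 1*1) - 4)*(-11) + (-15 - 5*I*√13) = -2*((-2 - 1) - 4)*(-11) + (-15 - 5*I*√13) = -2*(-3 - 4)*(-11) + (-15 - 5*I*√13) = -2*(-7)*(-11) + (-15 - 5*I*√13) = 14*(-11) + (-15 - 5*I*√13) = -154 + (-15 - 5*I*√13) = -169 - 5*I*√13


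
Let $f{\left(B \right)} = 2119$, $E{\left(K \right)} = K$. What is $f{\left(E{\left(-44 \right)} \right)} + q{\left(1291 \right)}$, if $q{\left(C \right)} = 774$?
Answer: $2893$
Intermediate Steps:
$f{\left(E{\left(-44 \right)} \right)} + q{\left(1291 \right)} = 2119 + 774 = 2893$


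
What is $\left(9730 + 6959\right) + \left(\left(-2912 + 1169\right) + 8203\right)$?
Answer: $23149$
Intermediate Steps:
$\left(9730 + 6959\right) + \left(\left(-2912 + 1169\right) + 8203\right) = 16689 + \left(-1743 + 8203\right) = 16689 + 6460 = 23149$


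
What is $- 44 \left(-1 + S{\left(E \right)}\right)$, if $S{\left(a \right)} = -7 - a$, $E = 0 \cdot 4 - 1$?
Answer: $308$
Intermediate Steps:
$E = -1$ ($E = 0 - 1 = -1$)
$- 44 \left(-1 + S{\left(E \right)}\right) = - 44 \left(-1 - 6\right) = \left(-44\right) \left(-7\right) = 308$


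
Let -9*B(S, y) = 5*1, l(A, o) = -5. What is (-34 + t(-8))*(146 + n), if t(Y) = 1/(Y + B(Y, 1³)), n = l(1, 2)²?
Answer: -449217/77 ≈ -5834.0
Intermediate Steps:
B(S, y) = -5/9
n = 25 (n = (-5)² = 25)
t(Y) = 1/(-5/9 + Y) (t(Y) = 1/(Y - 5/9) = 1/(-5/9 + Y))
(-34 + t(-8))*(146 + n) = (-34 + 9/(-5 + 9*(-8)))*(146 + 25) = (-34 + 9/(-5 - 72))*171 = (-34 + 9/(-77))*171 = (-34 + 9*(-1/77))*171 = (-34 - 9/77)*171 = -2627/77*171 = -449217/77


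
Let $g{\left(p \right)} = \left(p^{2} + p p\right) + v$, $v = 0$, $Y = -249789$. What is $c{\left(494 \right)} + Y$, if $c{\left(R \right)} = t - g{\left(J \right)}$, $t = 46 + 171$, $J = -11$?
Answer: $-249814$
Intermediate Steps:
$t = 217$
$g{\left(p \right)} = 2 p^{2}$ ($g{\left(p \right)} = \left(p^{2} + p p\right) + 0 = \left(p^{2} + p^{2}\right) + 0 = 2 p^{2} + 0 = 2 p^{2}$)
$c{\left(R \right)} = -25$ ($c{\left(R \right)} = 217 - 2 \left(-11\right)^{2} = 217 - 2 \cdot 121 = 217 - 242 = -25$)
$c{\left(494 \right)} + Y = -25 - 249789 = -249814$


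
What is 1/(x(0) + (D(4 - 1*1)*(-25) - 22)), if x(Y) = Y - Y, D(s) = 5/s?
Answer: -3/191 ≈ -0.015707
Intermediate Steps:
x(Y) = 0
1/(x(0) + (D(4 - 1*1)*(-25) - 22)) = 1/(0 + ((5/(4 - 1*1))*(-25) - 22)) = 1/(0 + ((5/(4 - 1))*(-25) - 22)) = 1/(0 + ((5/3)*(-25) - 22)) = 1/(0 + (-125/3 - 22)) = 1/(0 - 191/3) = 1/(-191/3) = -3/191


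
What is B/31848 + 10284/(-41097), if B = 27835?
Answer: 272136721/436285752 ≈ 0.62376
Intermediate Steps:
B/31848 + 10284/(-41097) = 27835/31848 + 10284/(-41097) = 27835*(1/31848) + 10284*(-1/41097) = 27835/31848 - 3428/13699 = 272136721/436285752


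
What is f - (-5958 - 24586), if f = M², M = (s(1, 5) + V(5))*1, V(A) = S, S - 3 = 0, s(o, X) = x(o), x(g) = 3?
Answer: 30580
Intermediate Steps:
s(o, X) = 3
S = 3 (S = 3 + 0 = 3)
V(A) = 3
M = 6 (M = (3 + 3)*1 = 6*1 = 6)
f = 36 (f = 6² = 36)
f - (-5958 - 24586) = 36 - (-5958 - 24586) = 36 - 1*(-30544) = 36 + 30544 = 30580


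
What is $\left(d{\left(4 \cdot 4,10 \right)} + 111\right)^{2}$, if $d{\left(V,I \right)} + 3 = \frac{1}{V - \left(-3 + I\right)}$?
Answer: $\frac{946729}{81} \approx 11688.0$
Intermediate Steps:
$d{\left(V,I \right)} = -3 + \frac{1}{3 + V - I}$ ($d{\left(V,I \right)} = -3 + \frac{1}{V - \left(-3 + I\right)} = -3 + \frac{1}{3 + V - I}$)
$\left(d{\left(4 \cdot 4,10 \right)} + 111\right)^{2} = \left(\frac{-8 - 3 \cdot 4 \cdot 4 + 3 \cdot 10}{3 + 4 \cdot 4 - 10} + 111\right)^{2} = \left(\frac{-8 - 48 + 30}{3 + 16 - 10} + 111\right)^{2} = \left(\frac{-8 - 48 + 30}{9} + 111\right)^{2} = \left(\frac{1}{9} \left(-26\right) + 111\right)^{2} = \left(- \frac{26}{9} + 111\right)^{2} = \left(\frac{973}{9}\right)^{2} = \frac{946729}{81}$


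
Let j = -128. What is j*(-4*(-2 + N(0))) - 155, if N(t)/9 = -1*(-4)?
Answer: 17253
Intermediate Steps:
N(t) = 36 (N(t) = 9*(-1*(-4)) = 9*4 = 36)
j*(-4*(-2 + N(0))) - 155 = -(-512)*(-2 + 36) - 155 = -(-512)*34 - 155 = -128*(-136) - 155 = 17408 - 155 = 17253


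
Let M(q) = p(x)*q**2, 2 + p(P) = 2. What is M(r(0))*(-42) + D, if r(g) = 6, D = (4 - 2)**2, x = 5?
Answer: 4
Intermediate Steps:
D = 4 (D = 2**2 = 4)
p(P) = 0 (p(P) = -2 + 2 = 0)
M(q) = 0 (M(q) = 0*q**2 = 0)
M(r(0))*(-42) + D = 0*(-42) + 4 = 0 + 4 = 4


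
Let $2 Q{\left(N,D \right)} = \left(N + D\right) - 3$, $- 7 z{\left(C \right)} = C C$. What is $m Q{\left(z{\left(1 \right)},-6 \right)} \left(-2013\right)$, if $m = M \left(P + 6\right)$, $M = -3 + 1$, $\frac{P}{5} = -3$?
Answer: $\frac{1159488}{7} \approx 1.6564 \cdot 10^{5}$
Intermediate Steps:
$P = -15$ ($P = 5 \left(-3\right) = -15$)
$M = -2$
$z{\left(C \right)} = - \frac{C^{2}}{7}$ ($z{\left(C \right)} = - \frac{C C}{7} = - \frac{C^{2}}{7}$)
$Q{\left(N,D \right)} = - \frac{3}{2} + \frac{D}{2} + \frac{N}{2}$ ($Q{\left(N,D \right)} = \frac{\left(N + D\right) - 3}{2} = \frac{\left(D + N\right) - 3}{2} = \frac{-3 + D + N}{2} = - \frac{3}{2} + \frac{D}{2} + \frac{N}{2}$)
$m = 18$ ($m = - 2 \left(-15 + 6\right) = \left(-2\right) \left(-9\right) = 18$)
$m Q{\left(z{\left(1 \right)},-6 \right)} \left(-2013\right) = 18 \left(- \frac{3}{2} + \frac{1}{2} \left(-6\right) + \frac{\left(- \frac{1}{7}\right) 1^{2}}{2}\right) \left(-2013\right) = 18 \left(- \frac{3}{2} - 3 + \frac{\left(- \frac{1}{7}\right) 1}{2}\right) \left(-2013\right) = 18 \left(- \frac{3}{2} - 3 + \frac{1}{2} \left(- \frac{1}{7}\right)\right) \left(-2013\right) = 18 \left(- \frac{3}{2} - 3 - \frac{1}{14}\right) \left(-2013\right) = 18 \left(- \frac{32}{7}\right) \left(-2013\right) = \left(- \frac{576}{7}\right) \left(-2013\right) = \frac{1159488}{7}$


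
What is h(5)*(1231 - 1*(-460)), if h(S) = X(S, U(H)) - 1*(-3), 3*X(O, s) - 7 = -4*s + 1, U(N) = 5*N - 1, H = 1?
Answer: 1691/3 ≈ 563.67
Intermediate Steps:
U(N) = -1 + 5*N
X(O, s) = 8/3 - 4*s/3 (X(O, s) = 7/3 + (-4*s + 1)/3 = 7/3 + (1 - 4*s)/3 = 7/3 + (⅓ - 4*s/3) = 8/3 - 4*s/3)
h(S) = ⅓ (h(S) = (8/3 - 4*(-1 + 5*1)/3) - 1*(-3) = (8/3 - 4*(-1 + 5)/3) + 3 = (8/3 - 4/3*4) + 3 = (8/3 - 16/3) + 3 = -8/3 + 3 = ⅓)
h(5)*(1231 - 1*(-460)) = (1231 - 1*(-460))/3 = (1231 + 460)/3 = (⅓)*1691 = 1691/3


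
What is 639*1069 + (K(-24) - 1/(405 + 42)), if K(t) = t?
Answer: 305330948/447 ≈ 6.8307e+5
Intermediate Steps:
639*1069 + (K(-24) - 1/(405 + 42)) = 639*1069 + (-24 - 1/(405 + 42)) = 683091 + (-24 - 1/447) = 683091 - 10729/447 = 305330948/447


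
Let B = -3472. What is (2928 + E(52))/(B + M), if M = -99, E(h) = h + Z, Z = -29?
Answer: -2951/3571 ≈ -0.82638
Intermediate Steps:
E(h) = -29 + h (E(h) = h - 29 = -29 + h)
(2928 + E(52))/(B + M) = (2928 + (-29 + 52))/(-3472 - 99) = (2928 + 23)/(-3571) = 2951*(-1/3571) = -2951/3571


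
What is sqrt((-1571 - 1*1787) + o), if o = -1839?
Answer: I*sqrt(5197) ≈ 72.09*I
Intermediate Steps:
sqrt((-1571 - 1*1787) + o) = sqrt((-1571 - 1*1787) - 1839) = sqrt((-1571 - 1787) - 1839) = sqrt(-3358 - 1839) = sqrt(-5197) = I*sqrt(5197)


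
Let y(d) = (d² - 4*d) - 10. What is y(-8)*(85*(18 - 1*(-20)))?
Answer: 277780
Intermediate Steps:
y(d) = -10 + d² - 4*d
y(-8)*(85*(18 - 1*(-20))) = (-10 + (-8)² - 4*(-8))*(85*(18 - 1*(-20))) = (-10 + 64 + 32)*(85*(18 + 20)) = 86*(85*38) = 86*3230 = 277780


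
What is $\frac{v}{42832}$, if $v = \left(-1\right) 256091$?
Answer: $- \frac{256091}{42832} \approx -5.979$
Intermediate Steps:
$v = -256091$
$\frac{v}{42832} = - \frac{256091}{42832}$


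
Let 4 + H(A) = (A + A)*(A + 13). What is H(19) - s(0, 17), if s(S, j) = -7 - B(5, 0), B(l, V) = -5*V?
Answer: 1219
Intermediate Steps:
s(S, j) = -7 (s(S, j) = -7 - (-5)*0 = -7 - 1*0 = -7 + 0 = -7)
H(A) = -4 + 2*A*(13 + A) (H(A) = -4 + (A + A)*(A + 13) = -4 + (2*A)*(13 + A) = -4 + 2*A*(13 + A))
H(19) - s(0, 17) = (-4 + 2*19**2 + 26*19) - 1*(-7) = (-4 + 2*361 + 494) + 7 = (-4 + 722 + 494) + 7 = 1212 + 7 = 1219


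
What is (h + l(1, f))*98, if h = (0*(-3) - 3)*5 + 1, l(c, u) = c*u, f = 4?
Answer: -980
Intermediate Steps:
h = -14 (h = (0 - 3)*5 + 1 = -3*5 + 1 = -15 + 1 = -14)
(h + l(1, f))*98 = (-14 + 1*4)*98 = (-14 + 4)*98 = -10*98 = -980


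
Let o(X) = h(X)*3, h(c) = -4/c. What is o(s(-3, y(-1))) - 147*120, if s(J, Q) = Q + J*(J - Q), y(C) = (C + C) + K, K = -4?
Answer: -88196/5 ≈ -17639.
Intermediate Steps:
y(C) = -4 + 2*C (y(C) = (C + C) - 4 = 2*C - 4 = -4 + 2*C)
o(X) = -12/X (o(X) = -4/X*3 = -12/X)
o(s(-3, y(-1))) - 147*120 = -12/((-4 + 2*(-1)) + (-3)² - 1*(-3)*(-4 + 2*(-1))) - 147*120 = -12/((-4 - 2) + 9 - 1*(-3)*(-4 - 2)) - 17640 = -12/(-6 + 9 - 1*(-3)*(-6)) - 17640 = -12/(-6 + 9 - 18) - 17640 = -12/(-15) - 17640 = -12*(-1/15) - 17640 = ⅘ - 17640 = -88196/5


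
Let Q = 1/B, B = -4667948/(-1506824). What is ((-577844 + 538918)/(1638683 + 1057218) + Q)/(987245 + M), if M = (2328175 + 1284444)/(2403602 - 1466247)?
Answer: 454680889898904560/1455696041086022251956739 ≈ 3.1235e-7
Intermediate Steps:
B = 1166987/376706 (B = -4667948*(-1/1506824) = 1166987/376706 ≈ 3.0979)
Q = 376706/1166987 (Q = 1/(1166987/376706) = 376706/1166987 ≈ 0.32280)
M = 3612619/937355 ≈ 3.8541
((-577844 + 538918)/(1638683 + 1057218) + Q)/(987245 + M) = ((-577844 + 538918)/(1638683 + 1057218) + 376706/1166987)/(987245 + 3612619/937355) = (-38926/2695901 + 376706/1166987)/(925402649594/937355) = (-38926*1/2695901 + 376706/1166987)*(937355/925402649594) = (-38926/2695901 + 376706/1166987)*(937355/925402649594) = (970135946144/3146081420287)*(937355/925402649594) = 454680889898904560/1455696041086022251956739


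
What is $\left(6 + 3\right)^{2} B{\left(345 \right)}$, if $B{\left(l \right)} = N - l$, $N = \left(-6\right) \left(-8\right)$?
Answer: $-24057$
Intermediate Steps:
$N = 48$
$B{\left(l \right)} = 48 - l$
$\left(6 + 3\right)^{2} B{\left(345 \right)} = \left(6 + 3\right)^{2} \left(48 - 345\right) = 9^{2} \left(48 - 345\right) = 81 \left(-297\right) = -24057$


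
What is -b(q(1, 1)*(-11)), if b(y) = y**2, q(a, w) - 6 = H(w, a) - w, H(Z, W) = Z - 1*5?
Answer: -121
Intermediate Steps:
H(Z, W) = -5 + Z (H(Z, W) = Z - 5 = -5 + Z)
q(a, w) = 1 (q(a, w) = 6 + ((-5 + w) - w) = 6 - 5 = 1)
-b(q(1, 1)*(-11)) = -(1*(-11))**2 = -1*(-11)**2 = -1*121 = -121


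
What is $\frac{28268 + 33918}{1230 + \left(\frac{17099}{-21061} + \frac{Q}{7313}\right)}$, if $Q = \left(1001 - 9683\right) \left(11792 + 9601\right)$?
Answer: $- \frac{9577831317298}{3722425882183} \approx -2.573$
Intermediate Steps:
$Q = -185734026$ ($Q = \left(-8682\right) 21393 = -185734026$)
$\frac{28268 + 33918}{1230 + \left(\frac{17099}{-21061} + \frac{Q}{7313}\right)} = \frac{28268 + 33918}{1230 + \left(\frac{17099}{-21061} - \frac{185734026}{7313}\right)} = \frac{62186}{1230 + \left(17099 \left(- \frac{1}{21061}\right) - \frac{185734026}{7313}\right)} = \frac{62186}{1230 - \frac{3911869366573}{154019093}} = \frac{62186}{- \frac{3722425882183}{154019093}} = 62186 \left(- \frac{154019093}{3722425882183}\right) = - \frac{9577831317298}{3722425882183}$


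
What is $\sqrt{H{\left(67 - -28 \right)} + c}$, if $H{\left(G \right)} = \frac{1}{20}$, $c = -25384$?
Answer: $\frac{i \sqrt{2538395}}{10} \approx 159.32 i$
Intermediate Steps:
$H{\left(G \right)} = \frac{1}{20}$
$\sqrt{H{\left(67 - -28 \right)} + c} = \sqrt{\frac{1}{20} - 25384} = \sqrt{- \frac{507679}{20}} = \frac{i \sqrt{2538395}}{10}$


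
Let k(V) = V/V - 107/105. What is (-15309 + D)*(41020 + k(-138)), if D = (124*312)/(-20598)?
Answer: -45278148063002/72093 ≈ -6.2805e+8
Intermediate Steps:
D = -6448/3433 (D = 38688*(-1/20598) = -6448/3433 ≈ -1.8782)
k(V) = -2/105 (k(V) = 1 - 107*1/105 = 1 - 107/105 = -2/105)
(-15309 + D)*(41020 + k(-138)) = (-15309 - 6448/3433)*(41020 - 2/105) = -52562245/3433*4307098/105 = -45278148063002/72093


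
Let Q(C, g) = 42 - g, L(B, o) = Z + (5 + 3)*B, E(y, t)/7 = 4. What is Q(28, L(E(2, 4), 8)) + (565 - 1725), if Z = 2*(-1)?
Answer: -1340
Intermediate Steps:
Z = -2
E(y, t) = 28 (E(y, t) = 7*4 = 28)
L(B, o) = -2 + 8*B (L(B, o) = -2 + (5 + 3)*B = -2 + 8*B)
Q(28, L(E(2, 4), 8)) + (565 - 1725) = (42 - (-2 + 8*28)) + (565 - 1725) = (42 - (-2 + 224)) - 1160 = (42 - 1*222) - 1160 = (42 - 222) - 1160 = -180 - 1160 = -1340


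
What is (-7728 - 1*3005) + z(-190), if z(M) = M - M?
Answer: -10733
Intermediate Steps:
z(M) = 0
(-7728 - 1*3005) + z(-190) = (-7728 - 1*3005) + 0 = (-7728 - 3005) + 0 = -10733 + 0 = -10733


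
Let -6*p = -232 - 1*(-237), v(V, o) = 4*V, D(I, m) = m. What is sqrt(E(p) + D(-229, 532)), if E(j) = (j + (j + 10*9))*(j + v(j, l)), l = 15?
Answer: sqrt(5902)/6 ≈ 12.804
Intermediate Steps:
p = -5/6 (p = -(-232 - 1*(-237))/6 = -(-232 + 237)/6 = -1/6*5 = -5/6 ≈ -0.83333)
E(j) = 5*j*(90 + 2*j) (E(j) = (j + (j + 10*9))*(j + 4*j) = (j + (j + 90))*(5*j) = (j + (90 + j))*(5*j) = (90 + 2*j)*(5*j) = 5*j*(90 + 2*j))
sqrt(E(p) + D(-229, 532)) = sqrt(10*(-5/6)*(45 - 5/6) + 532) = sqrt(10*(-5/6)*(265/6) + 532) = sqrt(-6625/18 + 532) = sqrt(2951/18) = sqrt(5902)/6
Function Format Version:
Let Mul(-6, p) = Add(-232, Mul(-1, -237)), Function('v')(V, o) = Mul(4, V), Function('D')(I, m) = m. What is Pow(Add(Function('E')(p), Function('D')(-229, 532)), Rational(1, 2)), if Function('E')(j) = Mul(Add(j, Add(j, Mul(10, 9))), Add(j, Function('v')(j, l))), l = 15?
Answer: Mul(Rational(1, 6), Pow(5902, Rational(1, 2))) ≈ 12.804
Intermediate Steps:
p = Rational(-5, 6) (p = Mul(Rational(-1, 6), Add(-232, Mul(-1, -237))) = Mul(Rational(-1, 6), Add(-232, 237)) = Mul(Rational(-1, 6), 5) = Rational(-5, 6) ≈ -0.83333)
Function('E')(j) = Mul(5, j, Add(90, Mul(2, j))) (Function('E')(j) = Mul(Add(j, Add(j, Mul(10, 9))), Add(j, Mul(4, j))) = Mul(Add(j, Add(j, 90)), Mul(5, j)) = Mul(Add(j, Add(90, j)), Mul(5, j)) = Mul(Add(90, Mul(2, j)), Mul(5, j)) = Mul(5, j, Add(90, Mul(2, j))))
Pow(Add(Function('E')(p), Function('D')(-229, 532)), Rational(1, 2)) = Pow(Add(Mul(10, Rational(-5, 6), Add(45, Rational(-5, 6))), 532), Rational(1, 2)) = Pow(Add(Mul(10, Rational(-5, 6), Rational(265, 6)), 532), Rational(1, 2)) = Pow(Add(Rational(-6625, 18), 532), Rational(1, 2)) = Pow(Rational(2951, 18), Rational(1, 2)) = Mul(Rational(1, 6), Pow(5902, Rational(1, 2)))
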